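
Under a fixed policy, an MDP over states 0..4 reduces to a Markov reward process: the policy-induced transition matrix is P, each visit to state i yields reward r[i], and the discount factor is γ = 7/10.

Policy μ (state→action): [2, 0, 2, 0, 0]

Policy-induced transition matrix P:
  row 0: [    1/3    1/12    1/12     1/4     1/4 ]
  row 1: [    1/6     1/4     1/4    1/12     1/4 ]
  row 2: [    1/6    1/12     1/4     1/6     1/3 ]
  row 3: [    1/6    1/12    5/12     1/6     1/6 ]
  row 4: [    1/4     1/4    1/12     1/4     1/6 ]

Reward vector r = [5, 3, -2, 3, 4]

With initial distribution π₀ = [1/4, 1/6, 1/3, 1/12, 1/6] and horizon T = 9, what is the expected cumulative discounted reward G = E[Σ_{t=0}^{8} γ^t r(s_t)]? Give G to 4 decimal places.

G = 7.8893

t=0: π = [0.2500, 0.1667, 0.3333, 0.0833, 0.1667], E[r] = 2.0000, γ^t·E[r] = 2.000000, running G = 2.000000
t=1: π = [0.2222, 0.1389, 0.1944, 0.1875, 0.2569], E[r] = 2.7292, γ^t·E[r] = 1.910417, running G = 3.910417
t=2: π = [0.2251, 0.1493, 0.2014, 0.1950, 0.2292], E[r] = 2.6725, γ^t·E[r] = 1.309502, running G = 5.219919
t=3: π = [0.2233, 0.1464, 0.2068, 0.1921, 0.2314], E[r] = 2.6440, γ^t·E[r] = 0.906909, running G = 6.126828
t=4: π = [0.2232, 0.1463, 0.2062, 0.1924, 0.2319], E[r] = 2.6471, γ^t·E[r] = 0.635577, running G = 6.762405
t=5: π = [0.2232, 0.1464, 0.2062, 0.1924, 0.2318], E[r] = 2.6472, γ^t·E[r] = 0.444909, running G = 7.207314
t=6: π = [0.2232, 0.1464, 0.2062, 0.1924, 0.2318], E[r] = 2.6470, γ^t·E[r] = 0.311422, running G = 7.518736
t=7: π = [0.2232, 0.1464, 0.2062, 0.1924, 0.2318], E[r] = 2.6471, γ^t·E[r] = 0.217997, running G = 7.736733
t=8: π = [0.2232, 0.1464, 0.2062, 0.1924, 0.2318], E[r] = 2.6471, γ^t·E[r] = 0.152598, running G = 7.889330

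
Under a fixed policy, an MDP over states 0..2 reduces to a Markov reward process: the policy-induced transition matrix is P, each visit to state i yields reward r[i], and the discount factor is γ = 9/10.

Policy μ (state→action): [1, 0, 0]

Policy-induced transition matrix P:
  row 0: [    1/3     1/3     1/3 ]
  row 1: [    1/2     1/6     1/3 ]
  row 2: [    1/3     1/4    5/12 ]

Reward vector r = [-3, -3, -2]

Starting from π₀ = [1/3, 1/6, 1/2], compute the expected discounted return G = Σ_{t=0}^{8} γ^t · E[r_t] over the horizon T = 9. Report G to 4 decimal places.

G = -16.0024

t=0: π = [0.3333, 0.1667, 0.5000], E[r] = -2.5000, γ^t·E[r] = -2.500000, running G = -2.500000
t=1: π = [0.3611, 0.2639, 0.3750], E[r] = -2.6250, γ^t·E[r] = -2.362500, running G = -4.862500
t=2: π = [0.3773, 0.2581, 0.3646], E[r] = -2.6354, γ^t·E[r] = -2.134688, running G = -6.997188
t=3: π = [0.3764, 0.2599, 0.3637], E[r] = -2.6363, γ^t·E[r] = -1.921852, running G = -8.919039
t=4: π = [0.3767, 0.2597, 0.3636], E[r] = -2.6364, γ^t·E[r] = -1.729714, running G = -10.648753
t=5: π = [0.3766, 0.2597, 0.3636], E[r] = -2.6364, γ^t·E[r] = -1.556746, running G = -12.205499
t=6: π = [0.3766, 0.2597, 0.3636], E[r] = -2.6364, γ^t·E[r] = -1.401072, running G = -13.606571
t=7: π = [0.3766, 0.2597, 0.3636], E[r] = -2.6364, γ^t·E[r] = -1.260965, running G = -14.867535
t=8: π = [0.3766, 0.2597, 0.3636], E[r] = -2.6364, γ^t·E[r] = -1.134868, running G = -16.002403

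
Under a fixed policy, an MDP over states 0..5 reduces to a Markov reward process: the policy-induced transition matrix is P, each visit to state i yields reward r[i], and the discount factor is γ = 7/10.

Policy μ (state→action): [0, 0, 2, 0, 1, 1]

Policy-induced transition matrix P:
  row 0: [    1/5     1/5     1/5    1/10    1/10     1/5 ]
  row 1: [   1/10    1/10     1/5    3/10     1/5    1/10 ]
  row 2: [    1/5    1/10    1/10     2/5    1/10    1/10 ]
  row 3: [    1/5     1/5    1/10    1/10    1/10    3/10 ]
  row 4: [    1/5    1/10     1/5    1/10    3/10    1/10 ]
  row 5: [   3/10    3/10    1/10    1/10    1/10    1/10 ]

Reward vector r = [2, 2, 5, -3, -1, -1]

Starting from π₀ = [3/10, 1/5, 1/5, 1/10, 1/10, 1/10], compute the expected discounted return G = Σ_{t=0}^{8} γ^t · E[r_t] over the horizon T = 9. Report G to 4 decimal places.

t=0: π = [0.3000, 0.2000, 0.2000, 0.1000, 0.1000, 0.1000], E[r] = 1.5000, γ^t·E[r] = 1.500000, running G = 1.500000
t=1: π = [0.1900, 0.1600, 0.1600, 0.2000, 0.1400, 0.1500], E[r] = 0.6100, γ^t·E[r] = 0.427000, running G = 1.927000
t=2: π = [0.1990, 0.1690, 0.1490, 0.1800, 0.1440, 0.1590], E[r] = 0.6380, γ^t·E[r] = 0.312620, running G = 2.239620
t=3: π = [0.1990, 0.1697, 0.1512, 0.1785, 0.1457, 0.1559], E[r] = 0.6563, γ^t·E[r] = 0.225111, running G = 2.464731
t=4: π = [0.1986, 0.1689, 0.1514, 0.1793, 0.1461, 0.1556], E[r] = 0.6527, γ^t·E[r] = 0.156711, running G = 2.621442
t=5: π = [0.1987, 0.1689, 0.1514, 0.1792, 0.1461, 0.1557], E[r] = 0.6525, γ^t·E[r] = 0.109665, running G = 2.731107
t=6: π = [0.1987, 0.1689, 0.1514, 0.1792, 0.1461, 0.1557], E[r] = 0.6527, γ^t·E[r] = 0.076786, running G = 2.807893
t=7: π = [0.1987, 0.1689, 0.1514, 0.1792, 0.1461, 0.1557], E[r] = 0.6527, γ^t·E[r] = 0.053750, running G = 2.861643
t=8: π = [0.1987, 0.1689, 0.1514, 0.1792, 0.1461, 0.1557], E[r] = 0.6527, γ^t·E[r] = 0.037624, running G = 2.899267

G = 2.8993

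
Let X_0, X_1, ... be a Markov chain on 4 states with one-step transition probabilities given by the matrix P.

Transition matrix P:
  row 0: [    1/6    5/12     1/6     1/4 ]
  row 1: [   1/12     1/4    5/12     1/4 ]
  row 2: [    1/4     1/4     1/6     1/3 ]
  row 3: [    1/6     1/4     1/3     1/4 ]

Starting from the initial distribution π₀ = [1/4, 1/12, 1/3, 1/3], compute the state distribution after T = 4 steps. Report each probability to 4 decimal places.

t=0: π = [0.2500, 0.0833, 0.3333, 0.3333]
t=1: π = [0.1875, 0.2917, 0.2431, 0.2778]
t=2: π = [0.1626, 0.2813, 0.2859, 0.2703]
t=3: π = [0.1671, 0.2771, 0.2820, 0.2738]
t=4: π = [0.1671, 0.2778, 0.2816, 0.2735]

π = [0.1671, 0.2778, 0.2816, 0.2735]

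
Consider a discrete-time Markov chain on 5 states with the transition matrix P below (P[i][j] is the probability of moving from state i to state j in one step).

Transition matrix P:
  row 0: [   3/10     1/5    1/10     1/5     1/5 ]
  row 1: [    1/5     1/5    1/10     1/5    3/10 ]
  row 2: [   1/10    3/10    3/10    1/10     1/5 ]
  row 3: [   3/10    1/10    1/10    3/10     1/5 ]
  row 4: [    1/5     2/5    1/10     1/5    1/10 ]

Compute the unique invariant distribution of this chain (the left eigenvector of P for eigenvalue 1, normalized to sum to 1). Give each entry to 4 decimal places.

Balance equations π_j = Σ_i π_i·P[i][j]:
  π_0 = 3/10·π_0 + 1/5·π_1 + 1/10·π_2 + 3/10·π_3 + 1/5·π_4
  π_1 = 1/5·π_0 + 1/5·π_1 + 3/10·π_2 + 1/10·π_3 + 2/5·π_4
  π_2 = 1/10·π_0 + 1/10·π_1 + 3/10·π_2 + 1/10·π_3 + 1/10·π_4
  π_3 = 1/5·π_0 + 1/5·π_1 + 1/10·π_2 + 3/10·π_3 + 1/5·π_4
  normalize: π_0 + π_1 + π_2 + π_3 + π_4 = 1
Solving the linear system gives exactly π = [25/108, 301/1296, 1/8, 5/24, 263/1296].

π = [0.2315, 0.2323, 0.1250, 0.2083, 0.2029]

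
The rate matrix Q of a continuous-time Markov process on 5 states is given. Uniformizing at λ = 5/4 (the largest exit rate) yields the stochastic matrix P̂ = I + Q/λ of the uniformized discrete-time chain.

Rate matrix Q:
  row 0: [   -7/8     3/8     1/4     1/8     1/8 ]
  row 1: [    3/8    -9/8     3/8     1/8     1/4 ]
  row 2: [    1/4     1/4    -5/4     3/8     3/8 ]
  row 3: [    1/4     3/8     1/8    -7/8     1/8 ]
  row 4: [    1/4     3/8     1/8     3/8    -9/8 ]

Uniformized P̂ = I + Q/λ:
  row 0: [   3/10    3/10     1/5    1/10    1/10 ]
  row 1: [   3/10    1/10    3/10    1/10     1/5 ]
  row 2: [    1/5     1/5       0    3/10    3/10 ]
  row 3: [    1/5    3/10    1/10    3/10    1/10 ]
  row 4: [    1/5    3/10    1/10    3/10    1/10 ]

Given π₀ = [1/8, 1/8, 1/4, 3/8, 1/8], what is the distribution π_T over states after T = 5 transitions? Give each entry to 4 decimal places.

t=0: π = [0.1250, 0.1250, 0.2500, 0.3750, 0.1250]
t=1: π = [0.2250, 0.2500, 0.1125, 0.2500, 0.1625]
t=2: π = [0.2475, 0.2388, 0.1613, 0.2050, 0.1475]
t=3: π = [0.2486, 0.2361, 0.1564, 0.2028, 0.1561]
t=4: π = [0.2485, 0.2371, 0.1565, 0.2031, 0.1549]
t=5: π = [0.2486, 0.2369, 0.1566, 0.2029, 0.1550]

π = [0.2486, 0.2369, 0.1566, 0.2029, 0.1550]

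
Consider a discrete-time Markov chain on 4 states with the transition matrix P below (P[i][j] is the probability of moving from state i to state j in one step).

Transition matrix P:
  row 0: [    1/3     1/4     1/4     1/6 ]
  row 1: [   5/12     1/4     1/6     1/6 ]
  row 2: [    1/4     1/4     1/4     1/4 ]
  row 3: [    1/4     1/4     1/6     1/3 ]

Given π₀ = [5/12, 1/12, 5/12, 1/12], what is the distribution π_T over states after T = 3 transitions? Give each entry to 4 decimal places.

π = [0.3180, 0.2500, 0.2106, 0.2213]

t=0: π = [0.4167, 0.0833, 0.4167, 0.0833]
t=1: π = [0.2986, 0.2500, 0.2361, 0.2153]
t=2: π = [0.3166, 0.2500, 0.2112, 0.2222]
t=3: π = [0.3180, 0.2500, 0.2106, 0.2213]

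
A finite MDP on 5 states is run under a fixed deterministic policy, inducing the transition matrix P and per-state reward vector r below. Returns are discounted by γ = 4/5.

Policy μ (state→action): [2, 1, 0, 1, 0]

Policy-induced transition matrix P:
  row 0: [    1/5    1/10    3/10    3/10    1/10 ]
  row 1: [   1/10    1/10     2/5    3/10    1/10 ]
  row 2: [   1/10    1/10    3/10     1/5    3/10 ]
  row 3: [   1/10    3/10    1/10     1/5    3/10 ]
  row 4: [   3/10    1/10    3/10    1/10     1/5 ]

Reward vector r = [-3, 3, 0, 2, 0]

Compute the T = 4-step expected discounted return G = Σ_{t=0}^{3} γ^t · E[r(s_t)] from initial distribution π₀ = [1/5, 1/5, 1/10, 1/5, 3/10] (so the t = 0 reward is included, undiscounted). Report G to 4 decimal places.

t=0: π = [0.2000, 0.2000, 0.1000, 0.2000, 0.3000], E[r] = 0.4000, γ^t·E[r] = 0.400000, running G = 0.400000
t=1: π = [0.1800, 0.1400, 0.2800, 0.2100, 0.1900], E[r] = 0.3000, γ^t·E[r] = 0.240000, running G = 0.640000
t=2: π = [0.1560, 0.1420, 0.2720, 0.2130, 0.2170], E[r] = 0.3840, γ^t·E[r] = 0.245760, running G = 0.885760
t=3: π = [0.1590, 0.1426, 0.2716, 0.2081, 0.2187], E[r] = 0.3670, γ^t·E[r] = 0.187904, running G = 1.073664

G = 1.0737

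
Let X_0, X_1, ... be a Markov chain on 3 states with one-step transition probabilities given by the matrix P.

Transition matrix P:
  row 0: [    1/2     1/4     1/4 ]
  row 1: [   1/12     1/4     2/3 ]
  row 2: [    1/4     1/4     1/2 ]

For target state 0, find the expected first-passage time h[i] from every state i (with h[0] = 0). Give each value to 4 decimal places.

First-step conditioning: h[0] = 0; for i ≠ 0, h[i] = 1 + Σ_k P[i][k]·h[k].
  h[1] = 1 + 1/4·h[1] + 2/3·h[2]
  h[2] = 1 + 1/4·h[1] + 1/2·h[2]
Solving the 2×2 linear system over states ≠ 0 gives exactly h = [0, 28/5, 24/5] (h[0] = 0 is the target).

h = [0.0000, 5.6000, 4.8000]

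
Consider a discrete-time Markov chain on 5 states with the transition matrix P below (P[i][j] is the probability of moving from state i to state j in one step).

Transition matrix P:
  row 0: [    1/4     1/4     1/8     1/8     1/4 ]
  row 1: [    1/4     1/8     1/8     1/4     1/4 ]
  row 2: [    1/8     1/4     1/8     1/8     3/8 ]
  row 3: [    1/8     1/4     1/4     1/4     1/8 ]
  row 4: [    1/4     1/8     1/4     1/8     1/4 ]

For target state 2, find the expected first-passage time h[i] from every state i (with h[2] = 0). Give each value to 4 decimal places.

First-step conditioning: h[2] = 0; for i ≠ 2, h[i] = 1 + Σ_k P[i][k]·h[k].
  h[0] = 1 + 1/4·h[0] + 1/4·h[1] + 1/8·h[3] + 1/4·h[4]
  h[1] = 1 + 1/4·h[0] + 1/8·h[1] + 1/4·h[3] + 1/4·h[4]
  h[3] = 1 + 1/8·h[0] + 1/4·h[1] + 1/4·h[3] + 1/8·h[4]
  h[4] = 1 + 1/4·h[0] + 1/8·h[1] + 1/8·h[3] + 1/4·h[4]
Solving the 4×4 linear system over states ≠ 2 gives exactly h = [503/88, 62/11, 0, 5, 441/88] (h[2] = 0 is the target).

h = [5.7159, 5.6364, 0.0000, 5.0000, 5.0114]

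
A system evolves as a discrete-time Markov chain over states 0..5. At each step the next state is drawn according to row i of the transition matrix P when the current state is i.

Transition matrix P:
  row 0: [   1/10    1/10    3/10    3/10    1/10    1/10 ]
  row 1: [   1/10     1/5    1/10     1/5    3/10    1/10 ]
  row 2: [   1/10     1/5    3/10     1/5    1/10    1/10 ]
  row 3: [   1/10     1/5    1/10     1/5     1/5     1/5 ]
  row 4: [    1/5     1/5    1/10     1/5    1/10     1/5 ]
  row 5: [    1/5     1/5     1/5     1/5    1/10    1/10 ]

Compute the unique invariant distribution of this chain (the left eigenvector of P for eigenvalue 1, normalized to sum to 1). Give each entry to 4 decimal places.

π = [0.1296, 0.1870, 0.1745, 0.2130, 0.1587, 0.1372]

Balance equations π_j = Σ_i π_i·P[i][j]:
  π_0 = 1/10·π_0 + 1/10·π_1 + 1/10·π_2 + 1/10·π_3 + 1/5·π_4 + 1/5·π_5
  π_1 = 1/10·π_0 + 1/5·π_1 + 1/5·π_2 + 1/5·π_3 + 1/5·π_4 + 1/5·π_5
  π_2 = 3/10·π_0 + 1/10·π_1 + 3/10·π_2 + 1/10·π_3 + 1/10·π_4 + 1/5·π_5
  π_3 = 3/10·π_0 + 1/5·π_1 + 1/5·π_2 + 1/5·π_3 + 1/5·π_4 + 1/5·π_5
  π_4 = 1/10·π_0 + 3/10·π_1 + 1/10·π_2 + 1/5·π_3 + 1/10·π_4 + 1/10·π_5
  normalize: π_0 + π_1 + π_2 + π_3 + π_4 + π_5 = 1
Solving the linear system gives exactly π = [1296/10001, 9353/50005, 8728/50005, 10649/50005, 7936/50005, 6859/50005].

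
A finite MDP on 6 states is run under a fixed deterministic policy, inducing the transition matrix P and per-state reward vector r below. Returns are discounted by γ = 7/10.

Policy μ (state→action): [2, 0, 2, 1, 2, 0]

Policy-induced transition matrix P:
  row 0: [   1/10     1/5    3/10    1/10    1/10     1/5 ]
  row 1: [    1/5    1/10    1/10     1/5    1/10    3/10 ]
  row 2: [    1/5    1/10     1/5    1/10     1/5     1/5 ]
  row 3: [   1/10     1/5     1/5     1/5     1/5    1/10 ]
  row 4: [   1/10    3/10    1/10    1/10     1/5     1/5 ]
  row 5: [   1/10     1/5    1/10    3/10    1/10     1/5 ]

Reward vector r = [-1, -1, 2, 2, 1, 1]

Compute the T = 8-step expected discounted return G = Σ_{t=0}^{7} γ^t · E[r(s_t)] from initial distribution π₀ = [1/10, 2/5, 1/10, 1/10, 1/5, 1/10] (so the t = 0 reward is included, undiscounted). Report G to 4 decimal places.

t=0: π = [0.1000, 0.4000, 0.1000, 0.1000, 0.2000, 0.1000], E[r] = 0.2000, γ^t·E[r] = 0.200000, running G = 0.200000
t=1: π = [0.1500, 0.1700, 0.1400, 0.1700, 0.1400, 0.2300], E[r] = 0.6700, γ^t·E[r] = 0.469000, running G = 0.669000
t=2: π = [0.1310, 0.1830, 0.1610, 0.1800, 0.1450, 0.2000], E[r] = 0.7130, γ^t·E[r] = 0.349370, running G = 1.018370
t=3: π = [0.1344, 0.1801, 0.1603, 0.1763, 0.1486, 0.2003], E[r] = 0.7076, γ^t·E[r] = 0.242707, running G = 1.261077
t=4: π = [0.1340, 0.1808, 0.1605, 0.1757, 0.1485, 0.2004], E[r] = 0.7065, γ^t·E[r] = 0.169635, running G = 1.430712
t=5: π = [0.1341, 0.1807, 0.1604, 0.1757, 0.1485, 0.2005], E[r] = 0.7065, γ^t·E[r] = 0.118734, running G = 1.549446
t=6: π = [0.1341, 0.1807, 0.1604, 0.1757, 0.1485, 0.2005], E[r] = 0.7065, γ^t·E[r] = 0.083118, running G = 1.632565
t=7: π = [0.1341, 0.1807, 0.1604, 0.1757, 0.1485, 0.2005], E[r] = 0.7065, γ^t·E[r] = 0.058183, running G = 1.690748

G = 1.6907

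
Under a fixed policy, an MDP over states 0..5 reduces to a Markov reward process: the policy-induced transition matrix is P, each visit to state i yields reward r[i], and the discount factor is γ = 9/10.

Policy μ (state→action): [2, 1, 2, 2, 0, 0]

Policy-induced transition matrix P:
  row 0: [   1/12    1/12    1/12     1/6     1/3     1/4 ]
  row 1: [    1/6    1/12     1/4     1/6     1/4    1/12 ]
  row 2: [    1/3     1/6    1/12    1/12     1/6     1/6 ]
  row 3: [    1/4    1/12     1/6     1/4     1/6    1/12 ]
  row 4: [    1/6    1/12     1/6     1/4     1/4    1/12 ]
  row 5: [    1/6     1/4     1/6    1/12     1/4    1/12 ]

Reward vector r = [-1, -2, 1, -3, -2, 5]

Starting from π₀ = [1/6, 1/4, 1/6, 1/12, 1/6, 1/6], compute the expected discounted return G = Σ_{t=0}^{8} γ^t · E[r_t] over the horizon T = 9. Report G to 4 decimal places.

G = -3.5548

t=0: π = [0.1667, 0.2500, 0.1667, 0.0833, 0.1667, 0.1667], E[r] = -0.2500, γ^t·E[r] = -0.250000, running G = -0.250000
t=1: π = [0.1875, 0.1250, 0.1597, 0.1597, 0.2431, 0.1250], E[r] = -0.6181, γ^t·E[r] = -0.556250, running G = -0.806250
t=2: π = [0.1910, 0.1175, 0.1481, 0.1765, 0.2390, 0.1279], E[r] = -0.6458, γ^t·E[r] = -0.523125, running G = -1.329375
t=3: π = [0.1902, 0.1170, 0.1482, 0.1783, 0.2389, 0.1275], E[r] = -0.6510, γ^t·E[r] = -0.474574, running G = -1.803949
t=4: π = [0.1904, 0.1169, 0.1482, 0.1785, 0.2386, 0.1274], E[r] = -0.6518, γ^t·E[r] = -0.427639, running G = -2.231588
t=5: π = [0.1904, 0.1169, 0.1482, 0.1785, 0.2386, 0.1274], E[r] = -0.6516, γ^t·E[r] = -0.384760, running G = -2.616349
t=6: π = [0.1904, 0.1169, 0.1482, 0.1785, 0.2386, 0.1274], E[r] = -0.6516, γ^t·E[r] = -0.346294, running G = -2.962642
t=7: π = [0.1904, 0.1169, 0.1482, 0.1785, 0.2386, 0.1274], E[r] = -0.6516, γ^t·E[r] = -0.311666, running G = -3.274308
t=8: π = [0.1904, 0.1169, 0.1482, 0.1785, 0.2386, 0.1274], E[r] = -0.6516, γ^t·E[r] = -0.280499, running G = -3.554807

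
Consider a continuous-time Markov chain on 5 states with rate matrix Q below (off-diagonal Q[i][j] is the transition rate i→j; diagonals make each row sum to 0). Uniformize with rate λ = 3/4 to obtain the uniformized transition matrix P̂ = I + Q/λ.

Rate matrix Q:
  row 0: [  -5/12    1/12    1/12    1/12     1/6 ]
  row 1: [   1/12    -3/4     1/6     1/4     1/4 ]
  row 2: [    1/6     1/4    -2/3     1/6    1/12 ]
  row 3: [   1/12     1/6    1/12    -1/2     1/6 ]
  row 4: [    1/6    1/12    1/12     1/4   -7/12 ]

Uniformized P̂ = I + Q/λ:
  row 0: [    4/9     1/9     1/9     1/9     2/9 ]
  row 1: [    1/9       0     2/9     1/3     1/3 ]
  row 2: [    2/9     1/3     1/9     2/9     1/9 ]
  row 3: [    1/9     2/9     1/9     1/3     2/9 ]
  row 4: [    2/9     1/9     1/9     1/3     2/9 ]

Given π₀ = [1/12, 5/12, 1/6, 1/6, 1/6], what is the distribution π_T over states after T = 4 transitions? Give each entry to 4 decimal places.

π = [0.2243, 0.1533, 0.1279, 0.2699, 0.2246]

t=0: π = [0.0833, 0.4167, 0.1667, 0.1667, 0.1667]
t=1: π = [0.1759, 0.1204, 0.1574, 0.2963, 0.2500]
t=2: π = [0.2150, 0.1656, 0.1245, 0.2767, 0.2181]
t=3: π = [0.2209, 0.1511, 0.1295, 0.2717, 0.2268]
t=4: π = [0.2243, 0.1533, 0.1279, 0.2699, 0.2246]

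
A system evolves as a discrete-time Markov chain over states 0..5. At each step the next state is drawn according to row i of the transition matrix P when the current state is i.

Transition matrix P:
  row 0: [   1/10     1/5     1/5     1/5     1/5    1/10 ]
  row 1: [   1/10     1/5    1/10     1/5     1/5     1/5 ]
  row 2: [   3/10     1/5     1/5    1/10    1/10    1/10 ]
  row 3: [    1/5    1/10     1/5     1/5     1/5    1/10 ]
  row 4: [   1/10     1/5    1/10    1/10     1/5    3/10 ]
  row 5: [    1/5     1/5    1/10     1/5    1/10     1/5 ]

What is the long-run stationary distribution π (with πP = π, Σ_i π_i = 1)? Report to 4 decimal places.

π = [0.1633, 0.1832, 0.1480, 0.1684, 0.1683, 0.1689]

Balance equations π_j = Σ_i π_i·P[i][j]:
  π_0 = 1/10·π_0 + 1/10·π_1 + 3/10·π_2 + 1/5·π_3 + 1/10·π_4 + 1/5·π_5
  π_1 = 1/5·π_0 + 1/5·π_1 + 1/5·π_2 + 1/10·π_3 + 1/5·π_4 + 1/5·π_5
  π_2 = 1/5·π_0 + 1/10·π_1 + 1/5·π_2 + 1/5·π_3 + 1/10·π_4 + 1/10·π_5
  π_3 = 1/5·π_0 + 1/5·π_1 + 1/10·π_2 + 1/5·π_3 + 1/10·π_4 + 1/5·π_5
  π_4 = 1/5·π_0 + 1/5·π_1 + 1/10·π_2 + 1/5·π_3 + 1/5·π_4 + 1/10·π_5
  normalize: π_0 + π_1 + π_2 + π_3 + π_4 + π_5 = 1
Solving the linear system gives exactly π = [14862/91001, 16668/91001, 13465/91001, 15322/91001, 17/101, 15367/91001].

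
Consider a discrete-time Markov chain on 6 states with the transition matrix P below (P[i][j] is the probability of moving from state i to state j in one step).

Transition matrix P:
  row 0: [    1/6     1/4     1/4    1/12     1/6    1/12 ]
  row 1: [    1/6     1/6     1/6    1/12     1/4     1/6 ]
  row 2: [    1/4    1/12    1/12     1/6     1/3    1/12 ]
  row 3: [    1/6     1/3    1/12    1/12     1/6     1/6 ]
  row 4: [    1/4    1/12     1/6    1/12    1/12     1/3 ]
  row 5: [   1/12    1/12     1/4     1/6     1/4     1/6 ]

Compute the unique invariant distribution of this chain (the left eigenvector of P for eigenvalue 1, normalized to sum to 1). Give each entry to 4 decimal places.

π = [0.1839, 0.1549, 0.1725, 0.1120, 0.2055, 0.1712]

Balance equations π_j = Σ_i π_i·P[i][j]:
  π_0 = 1/6·π_0 + 1/6·π_1 + 1/4·π_2 + 1/6·π_3 + 1/4·π_4 + 1/12·π_5
  π_1 = 1/4·π_0 + 1/6·π_1 + 1/12·π_2 + 1/3·π_3 + 1/12·π_4 + 1/12·π_5
  π_2 = 1/4·π_0 + 1/6·π_1 + 1/12·π_2 + 1/12·π_3 + 1/6·π_4 + 1/4·π_5
  π_3 = 1/12·π_0 + 1/12·π_1 + 1/6·π_2 + 1/12·π_3 + 1/12·π_4 + 1/6·π_5
  π_4 = 1/6·π_0 + 1/4·π_1 + 1/3·π_2 + 1/6·π_3 + 1/12·π_4 + 1/4·π_5
  normalize: π_0 + π_1 + π_2 + π_3 + π_4 + π_5 = 1
Solving the linear system gives exactly π = [58056/315691, 48896/315691, 54472/315691, 35351/315691, 64867/315691, 54049/315691].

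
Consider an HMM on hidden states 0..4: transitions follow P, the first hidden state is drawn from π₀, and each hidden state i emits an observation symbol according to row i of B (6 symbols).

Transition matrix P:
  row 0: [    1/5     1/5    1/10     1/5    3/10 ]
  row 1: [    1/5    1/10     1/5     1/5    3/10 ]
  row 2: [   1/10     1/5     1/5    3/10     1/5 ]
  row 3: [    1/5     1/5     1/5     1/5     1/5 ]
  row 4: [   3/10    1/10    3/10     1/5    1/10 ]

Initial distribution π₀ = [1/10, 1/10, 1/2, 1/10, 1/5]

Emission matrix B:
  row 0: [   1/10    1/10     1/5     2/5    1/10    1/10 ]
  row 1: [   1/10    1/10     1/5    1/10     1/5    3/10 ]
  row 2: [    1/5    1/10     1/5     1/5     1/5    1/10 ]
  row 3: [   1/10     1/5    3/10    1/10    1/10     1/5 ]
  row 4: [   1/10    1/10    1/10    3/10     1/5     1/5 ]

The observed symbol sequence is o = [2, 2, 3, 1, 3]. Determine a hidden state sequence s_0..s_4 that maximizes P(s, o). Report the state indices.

t=0: δ = [2.000e-02, 2.000e-02, 1.000e-01, 3.000e-02, 2.000e-02]  (obs o_0=2)
t=1: δ = [2.000e-03, 4.000e-03, 4.000e-03, 9.000e-03, 2.000e-03]  ψ = [2, 2, 2, 2, 2]  (obs o_1=2)
t=2: δ = [7.200e-04, 1.800e-04, 3.600e-04, 1.800e-04, 5.400e-04]  ψ = [3, 3, 3, 3, 3]  (obs o_2=3)
t=3: δ = [1.620e-05, 1.440e-05, 1.620e-05, 2.880e-05, 2.160e-05]  ψ = [4, 0, 4, 0, 0]  (obs o_3=1)
t=4: δ = [2.592e-06, 5.760e-07, 1.296e-06, 5.760e-07, 1.728e-06]  ψ = [4, 3, 4, 3, 3]  (obs o_4=3)
backtrack: best end state = 0; path = [2, 3, 0, 4, 0]

path = [2, 3, 0, 4, 0]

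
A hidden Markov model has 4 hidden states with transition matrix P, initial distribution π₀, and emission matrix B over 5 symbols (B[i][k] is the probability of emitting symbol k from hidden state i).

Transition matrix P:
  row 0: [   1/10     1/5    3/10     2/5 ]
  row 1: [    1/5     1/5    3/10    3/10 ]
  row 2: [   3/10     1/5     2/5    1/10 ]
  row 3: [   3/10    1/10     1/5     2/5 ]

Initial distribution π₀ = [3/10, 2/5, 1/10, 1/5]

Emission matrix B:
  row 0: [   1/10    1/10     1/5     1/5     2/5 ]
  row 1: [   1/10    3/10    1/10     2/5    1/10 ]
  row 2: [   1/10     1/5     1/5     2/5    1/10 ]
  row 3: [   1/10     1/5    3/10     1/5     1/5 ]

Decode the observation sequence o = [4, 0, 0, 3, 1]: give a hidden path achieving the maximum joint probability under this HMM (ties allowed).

path = [0, 2, 2, 2, 2]

t=0: δ = [1.200e-01, 4.000e-02, 1.000e-02, 4.000e-02]  (obs o_0=4)
t=1: δ = [1.200e-03, 2.400e-03, 3.600e-03, 4.800e-03]  ψ = [0, 0, 0, 0]  (obs o_1=0)
t=2: δ = [1.440e-04, 7.200e-05, 1.440e-04, 1.920e-04]  ψ = [3, 2, 2, 3]  (obs o_2=0)
t=3: δ = [1.152e-05, 1.152e-05, 2.304e-05, 1.536e-05]  ψ = [3, 0, 2, 3]  (obs o_3=3)
t=4: δ = [6.912e-07, 1.382e-06, 1.843e-06, 1.229e-06]  ψ = [2, 2, 2, 3]  (obs o_4=1)
backtrack: best end state = 2; path = [0, 2, 2, 2, 2]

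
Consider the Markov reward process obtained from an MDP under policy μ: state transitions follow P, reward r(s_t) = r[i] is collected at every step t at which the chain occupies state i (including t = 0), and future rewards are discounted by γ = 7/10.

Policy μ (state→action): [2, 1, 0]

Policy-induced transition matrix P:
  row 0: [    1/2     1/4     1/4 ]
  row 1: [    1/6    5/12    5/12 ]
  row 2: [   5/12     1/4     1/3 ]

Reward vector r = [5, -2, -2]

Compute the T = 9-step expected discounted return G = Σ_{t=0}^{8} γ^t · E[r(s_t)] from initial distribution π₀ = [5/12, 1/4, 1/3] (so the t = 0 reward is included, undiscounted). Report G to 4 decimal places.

t=0: π = [0.4167, 0.2500, 0.3333], E[r] = 0.9167, γ^t·E[r] = 0.916667, running G = 0.916667
t=1: π = [0.3889, 0.2917, 0.3194], E[r] = 0.7222, γ^t·E[r] = 0.505556, running G = 1.422222
t=2: π = [0.3762, 0.2986, 0.3252], E[r] = 0.6331, γ^t·E[r] = 0.310220, running G = 1.732442
t=3: π = [0.3734, 0.2998, 0.3269], E[r] = 0.6135, γ^t·E[r] = 0.210438, running G = 1.942880
t=4: π = [0.3728, 0.3000, 0.3272], E[r] = 0.6099, γ^t·E[r] = 0.146429, running G = 2.089309
t=5: π = [0.3727, 0.3000, 0.3273], E[r] = 0.6092, γ^t·E[r] = 0.102392, running G = 2.191701
t=6: π = [0.3727, 0.3000, 0.3273], E[r] = 0.6091, γ^t·E[r] = 0.071662, running G = 2.263363
t=7: π = [0.3727, 0.3000, 0.3273], E[r] = 0.6091, γ^t·E[r] = 0.050162, running G = 2.313524
t=8: π = [0.3727, 0.3000, 0.3273], E[r] = 0.6091, γ^t·E[r] = 0.035113, running G = 2.348637

G = 2.3486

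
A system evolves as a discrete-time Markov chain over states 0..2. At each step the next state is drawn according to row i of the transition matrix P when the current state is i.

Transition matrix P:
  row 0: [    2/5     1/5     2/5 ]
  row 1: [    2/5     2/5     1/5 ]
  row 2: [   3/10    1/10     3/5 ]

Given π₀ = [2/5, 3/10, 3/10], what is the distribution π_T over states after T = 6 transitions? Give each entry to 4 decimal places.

π = [0.3549, 0.1937, 0.4514]

t=0: π = [0.4000, 0.3000, 0.3000]
t=1: π = [0.3700, 0.2300, 0.4000]
t=2: π = [0.3600, 0.2060, 0.4340]
t=3: π = [0.3566, 0.1978, 0.4456]
t=4: π = [0.3554, 0.1950, 0.4496]
t=5: π = [0.3550, 0.1940, 0.4509]
t=6: π = [0.3549, 0.1937, 0.4514]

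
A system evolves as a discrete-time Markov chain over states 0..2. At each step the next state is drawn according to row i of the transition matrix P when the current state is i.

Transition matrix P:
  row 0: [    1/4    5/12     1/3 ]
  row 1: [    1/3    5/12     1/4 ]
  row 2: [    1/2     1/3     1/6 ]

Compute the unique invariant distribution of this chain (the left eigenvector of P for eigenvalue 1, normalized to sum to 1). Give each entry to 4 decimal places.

Balance equations π_j = Σ_i π_i·P[i][j]:
  π_0 = 1/4·π_0 + 1/3·π_1 + 1/2·π_2
  π_1 = 5/12·π_0 + 5/12·π_1 + 1/3·π_2
  normalize: π_0 + π_1 + π_2 = 1
Solving the linear system gives exactly π = [58/167, 66/167, 43/167].

π = [0.3473, 0.3952, 0.2575]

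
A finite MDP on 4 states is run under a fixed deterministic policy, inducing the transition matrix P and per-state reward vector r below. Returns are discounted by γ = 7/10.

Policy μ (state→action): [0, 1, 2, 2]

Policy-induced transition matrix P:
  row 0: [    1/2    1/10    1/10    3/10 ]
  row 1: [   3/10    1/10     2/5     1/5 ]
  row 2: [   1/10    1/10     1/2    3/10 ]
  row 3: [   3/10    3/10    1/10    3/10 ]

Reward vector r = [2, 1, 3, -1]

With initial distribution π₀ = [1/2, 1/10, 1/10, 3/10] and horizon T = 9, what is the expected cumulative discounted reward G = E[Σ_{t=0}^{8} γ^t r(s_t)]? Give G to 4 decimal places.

t=0: π = [0.5000, 0.1000, 0.1000, 0.3000], E[r] = 1.1000, γ^t·E[r] = 1.100000, running G = 1.100000
t=1: π = [0.3800, 0.1600, 0.1700, 0.2900], E[r] = 1.1400, γ^t·E[r] = 0.798000, running G = 1.898000
t=2: π = [0.3420, 0.1580, 0.2160, 0.2840], E[r] = 1.2060, γ^t·E[r] = 0.590940, running G = 2.488940
t=3: π = [0.3252, 0.1568, 0.2338, 0.2842], E[r] = 1.2244, γ^t·E[r] = 0.419969, running G = 2.908909
t=4: π = [0.3183, 0.1568, 0.2406, 0.2843], E[r] = 1.2308, γ^t·E[r] = 0.295505, running G = 3.204415
t=5: π = [0.3155, 0.1569, 0.2433, 0.2843], E[r] = 1.2335, γ^t·E[r] = 0.207308, running G = 3.411723
t=6: π = [0.3145, 0.1569, 0.2444, 0.2843], E[r] = 1.2346, γ^t·E[r] = 0.145245, running G = 3.556968
t=7: π = [0.3140, 0.1569, 0.2448, 0.2843], E[r] = 1.2350, γ^t·E[r] = 0.101708, running G = 3.658676
t=8: π = [0.3138, 0.1569, 0.2450, 0.2843], E[r] = 1.2352, γ^t·E[r] = 0.071206, running G = 3.729882

G = 3.7299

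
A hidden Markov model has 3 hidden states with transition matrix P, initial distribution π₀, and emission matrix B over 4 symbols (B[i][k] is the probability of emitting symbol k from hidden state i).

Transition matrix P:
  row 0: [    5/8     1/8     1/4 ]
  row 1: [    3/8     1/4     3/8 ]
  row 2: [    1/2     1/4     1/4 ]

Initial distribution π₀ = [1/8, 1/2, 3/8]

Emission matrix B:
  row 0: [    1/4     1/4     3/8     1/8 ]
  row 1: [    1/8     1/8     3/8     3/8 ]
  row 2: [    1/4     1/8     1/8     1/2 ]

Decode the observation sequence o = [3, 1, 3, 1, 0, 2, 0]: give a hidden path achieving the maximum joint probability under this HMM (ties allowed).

t=0: δ = [1.562e-02, 1.875e-01, 1.875e-01]  (obs o_0=3)
t=1: δ = [2.344e-02, 5.859e-03, 8.789e-03]  ψ = [2, 1, 1]  (obs o_1=1)
t=2: δ = [1.831e-03, 1.099e-03, 2.930e-03]  ψ = [0, 0, 0]  (obs o_2=3)
t=3: δ = [3.662e-04, 9.155e-05, 9.155e-05]  ψ = [2, 2, 2]  (obs o_3=1)
t=4: δ = [5.722e-05, 5.722e-06, 2.289e-05]  ψ = [0, 0, 0]  (obs o_4=0)
t=5: δ = [1.341e-05, 2.682e-06, 1.788e-06]  ψ = [0, 0, 0]  (obs o_5=2)
t=6: δ = [2.095e-06, 2.095e-07, 8.382e-07]  ψ = [0, 0, 0]  (obs o_6=0)
backtrack: best end state = 0; path = [2, 0, 2, 0, 0, 0, 0]

path = [2, 0, 2, 0, 0, 0, 0]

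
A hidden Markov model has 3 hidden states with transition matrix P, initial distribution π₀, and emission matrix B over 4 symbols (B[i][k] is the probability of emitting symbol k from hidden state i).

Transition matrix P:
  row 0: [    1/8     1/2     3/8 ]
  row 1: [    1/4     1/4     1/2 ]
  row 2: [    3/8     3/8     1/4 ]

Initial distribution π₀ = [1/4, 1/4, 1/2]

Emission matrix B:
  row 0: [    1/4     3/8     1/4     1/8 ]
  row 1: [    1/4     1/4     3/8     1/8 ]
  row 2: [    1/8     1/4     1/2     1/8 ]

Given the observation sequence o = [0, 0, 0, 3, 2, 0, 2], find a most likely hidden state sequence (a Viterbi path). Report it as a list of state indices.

t=0: δ = [6.250e-02, 6.250e-02, 6.250e-02]  (obs o_0=0)
t=1: δ = [5.859e-03, 7.812e-03, 3.906e-03]  ψ = [2, 0, 1]  (obs o_1=0)
t=2: δ = [4.883e-04, 7.324e-04, 4.883e-04]  ψ = [1, 0, 1]  (obs o_2=0)
t=3: δ = [2.289e-05, 3.052e-05, 4.578e-05]  ψ = [1, 0, 1]  (obs o_3=3)
t=4: δ = [4.292e-06, 6.437e-06, 7.629e-06]  ψ = [2, 2, 1]  (obs o_4=2)
t=5: δ = [7.153e-07, 7.153e-07, 4.023e-07]  ψ = [2, 2, 1]  (obs o_5=0)
t=6: δ = [4.470e-08, 1.341e-07, 1.788e-07]  ψ = [1, 0, 1]  (obs o_6=2)
backtrack: best end state = 2; path = [0, 1, 0, 1, 2, 1, 2]

path = [0, 1, 0, 1, 2, 1, 2]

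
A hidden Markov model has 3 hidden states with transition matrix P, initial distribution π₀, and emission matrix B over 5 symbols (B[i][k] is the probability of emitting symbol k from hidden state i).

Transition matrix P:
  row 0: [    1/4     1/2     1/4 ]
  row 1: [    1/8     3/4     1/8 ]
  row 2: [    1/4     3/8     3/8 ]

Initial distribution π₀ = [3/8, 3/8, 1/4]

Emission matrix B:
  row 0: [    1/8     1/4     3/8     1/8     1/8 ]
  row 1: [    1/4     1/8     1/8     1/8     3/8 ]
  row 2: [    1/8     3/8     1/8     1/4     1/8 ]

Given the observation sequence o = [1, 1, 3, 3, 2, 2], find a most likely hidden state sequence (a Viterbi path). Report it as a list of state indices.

path = [2, 2, 2, 2, 0, 0]

t=0: δ = [9.375e-02, 4.688e-02, 9.375e-02]  (obs o_0=1)
t=1: δ = [5.859e-03, 5.859e-03, 1.318e-02]  ψ = [0, 0, 2]  (obs o_1=1)
t=2: δ = [4.120e-04, 6.180e-04, 1.236e-03]  ψ = [2, 2, 2]  (obs o_2=3)
t=3: δ = [3.862e-05, 5.794e-05, 1.159e-04]  ψ = [2, 1, 2]  (obs o_3=3)
t=4: δ = [1.086e-05, 5.431e-06, 5.431e-06]  ψ = [2, 1, 2]  (obs o_4=2)
t=5: δ = [1.018e-06, 6.789e-07, 3.395e-07]  ψ = [0, 0, 0]  (obs o_5=2)
backtrack: best end state = 0; path = [2, 2, 2, 2, 0, 0]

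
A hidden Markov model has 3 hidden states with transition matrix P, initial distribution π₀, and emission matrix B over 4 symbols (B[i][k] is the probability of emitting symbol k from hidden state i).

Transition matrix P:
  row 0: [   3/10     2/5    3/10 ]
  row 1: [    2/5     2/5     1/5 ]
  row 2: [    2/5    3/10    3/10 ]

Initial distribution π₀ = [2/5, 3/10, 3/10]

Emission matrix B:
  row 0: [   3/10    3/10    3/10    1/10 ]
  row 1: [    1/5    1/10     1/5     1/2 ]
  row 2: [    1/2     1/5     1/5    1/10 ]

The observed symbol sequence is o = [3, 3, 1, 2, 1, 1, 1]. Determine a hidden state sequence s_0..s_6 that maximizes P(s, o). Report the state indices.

t=0: δ = [4.000e-02, 1.500e-01, 3.000e-02]  (obs o_0=3)
t=1: δ = [6.000e-03, 3.000e-02, 3.000e-03]  ψ = [1, 1, 1]  (obs o_1=3)
t=2: δ = [3.600e-03, 1.200e-03, 1.200e-03]  ψ = [1, 1, 1]  (obs o_2=1)
t=3: δ = [3.240e-04, 2.880e-04, 2.160e-04]  ψ = [0, 0, 0]  (obs o_3=2)
t=4: δ = [3.456e-05, 1.296e-05, 1.944e-05]  ψ = [1, 0, 0]  (obs o_4=1)
t=5: δ = [3.110e-06, 1.382e-06, 2.074e-06]  ψ = [0, 0, 0]  (obs o_5=1)
t=6: δ = [2.799e-07, 1.244e-07, 1.866e-07]  ψ = [0, 0, 0]  (obs o_6=1)
backtrack: best end state = 0; path = [1, 1, 0, 1, 0, 0, 0]

path = [1, 1, 0, 1, 0, 0, 0]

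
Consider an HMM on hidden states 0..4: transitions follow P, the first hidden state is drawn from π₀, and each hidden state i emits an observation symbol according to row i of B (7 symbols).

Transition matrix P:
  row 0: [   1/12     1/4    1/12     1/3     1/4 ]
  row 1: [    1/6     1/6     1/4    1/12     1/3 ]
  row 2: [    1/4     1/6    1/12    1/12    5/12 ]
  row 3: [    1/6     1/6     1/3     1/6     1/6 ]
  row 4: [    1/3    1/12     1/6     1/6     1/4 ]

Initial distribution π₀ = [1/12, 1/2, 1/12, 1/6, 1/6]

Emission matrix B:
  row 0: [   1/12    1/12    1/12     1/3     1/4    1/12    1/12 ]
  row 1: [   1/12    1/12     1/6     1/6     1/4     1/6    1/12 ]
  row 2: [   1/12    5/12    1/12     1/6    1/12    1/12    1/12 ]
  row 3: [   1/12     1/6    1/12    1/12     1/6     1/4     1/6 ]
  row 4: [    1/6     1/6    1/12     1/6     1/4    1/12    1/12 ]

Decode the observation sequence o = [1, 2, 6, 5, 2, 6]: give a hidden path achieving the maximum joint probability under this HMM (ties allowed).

path = [2, 4, 0, 3, 2, 4]

t=0: δ = [6.944e-03, 4.167e-02, 3.472e-02, 2.778e-02, 2.778e-02]  (obs o_0=1)
t=1: δ = [7.716e-04, 1.157e-03, 8.681e-04, 3.858e-04, 1.206e-03]  ψ = [4, 1, 1, 3, 2]  (obs o_1=2)
t=2: δ = [3.349e-05, 1.608e-05, 2.411e-05, 4.287e-05, 3.215e-05]  ψ = [4, 0, 1, 0, 1]  (obs o_2=6)
t=3: δ = [8.931e-07, 1.395e-06, 1.191e-06, 2.791e-06, 8.372e-07]  ψ = [4, 0, 3, 0, 2]  (obs o_3=5)
t=4: δ = [3.876e-08, 7.752e-08, 7.752e-08, 3.876e-08, 4.135e-08]  ψ = [3, 3, 3, 3, 2]  (obs o_4=2)
t=5: δ = [1.615e-09, 1.077e-09, 1.615e-09, 2.153e-09, 2.692e-09]  ψ = [2, 1, 1, 0, 2]  (obs o_5=6)
backtrack: best end state = 4; path = [2, 4, 0, 3, 2, 4]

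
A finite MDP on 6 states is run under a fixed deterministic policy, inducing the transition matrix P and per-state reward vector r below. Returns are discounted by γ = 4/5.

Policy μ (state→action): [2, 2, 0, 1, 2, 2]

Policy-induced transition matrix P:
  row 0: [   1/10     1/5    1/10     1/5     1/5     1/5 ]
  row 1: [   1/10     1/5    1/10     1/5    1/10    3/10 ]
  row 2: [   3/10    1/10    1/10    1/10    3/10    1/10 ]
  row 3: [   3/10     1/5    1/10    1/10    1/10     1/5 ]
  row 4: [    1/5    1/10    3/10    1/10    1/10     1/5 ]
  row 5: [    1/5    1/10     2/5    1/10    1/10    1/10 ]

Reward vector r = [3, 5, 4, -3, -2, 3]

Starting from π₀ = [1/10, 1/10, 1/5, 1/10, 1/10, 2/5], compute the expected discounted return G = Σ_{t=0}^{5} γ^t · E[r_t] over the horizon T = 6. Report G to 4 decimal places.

G = 7.4525

t=0: π = [0.1000, 0.1000, 0.2000, 0.1000, 0.1000, 0.4000], E[r] = 2.3000, γ^t·E[r] = 2.300000, running G = 2.300000
t=1: π = [0.2100, 0.1300, 0.2400, 0.1200, 0.1500, 0.1500], E[r] = 2.0300, γ^t·E[r] = 1.624000, running G = 3.924000
t=2: π = [0.2020, 0.1460, 0.1750, 0.1340, 0.1690, 0.1740], E[r] = 1.8180, γ^t·E[r] = 1.163520, running G = 5.087520
t=3: π = [0.1961, 0.1482, 0.1860, 0.1348, 0.1552, 0.1797], E[r] = 1.8976, γ^t·E[r] = 0.971571, running G = 6.059091
t=4: π = [0.1977, 0.1479, 0.1850, 0.1344, 0.1568, 0.1783], E[r] = 1.8901, γ^t·E[r] = 0.774201, running G = 6.833293
t=5: π = [0.1974, 0.1480, 0.1848, 0.1346, 0.1568, 0.1785], E[r] = 1.8897, γ^t·E[r] = 0.619225, running G = 7.452517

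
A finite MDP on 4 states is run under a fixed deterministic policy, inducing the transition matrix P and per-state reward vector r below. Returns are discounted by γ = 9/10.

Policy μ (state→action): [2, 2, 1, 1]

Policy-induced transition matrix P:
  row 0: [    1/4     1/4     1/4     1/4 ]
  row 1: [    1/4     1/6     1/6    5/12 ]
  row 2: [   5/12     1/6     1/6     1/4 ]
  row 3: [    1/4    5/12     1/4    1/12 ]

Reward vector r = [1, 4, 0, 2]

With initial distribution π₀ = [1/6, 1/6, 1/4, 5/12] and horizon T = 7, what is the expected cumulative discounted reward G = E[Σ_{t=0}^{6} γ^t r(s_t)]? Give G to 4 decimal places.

G = 9.2848

t=0: π = [0.1667, 0.1667, 0.2500, 0.4167], E[r] = 1.6667, γ^t·E[r] = 1.666667, running G = 1.666667
t=1: π = [0.2917, 0.2847, 0.2153, 0.2083], E[r] = 1.8472, γ^t·E[r] = 1.662500, running G = 3.329167
t=2: π = [0.2859, 0.2431, 0.2083, 0.2627], E[r] = 1.7836, γ^t·E[r] = 1.444688, running G = 4.773854
t=3: π = [0.2847, 0.2562, 0.2124, 0.2467], E[r] = 1.8029, γ^t·E[r] = 1.314281, running G = 6.088135
t=4: π = [0.2854, 0.2521, 0.2110, 0.2516], E[r] = 1.7968, γ^t·E[r] = 1.178909, running G = 7.267044
t=5: π = [0.2852, 0.2533, 0.2114, 0.2501], E[r] = 1.7987, γ^t·E[r] = 1.062114, running G = 8.329158
t=6: π = [0.2852, 0.2530, 0.2113, 0.2505], E[r] = 1.7981, γ^t·E[r] = 0.955598, running G = 9.284756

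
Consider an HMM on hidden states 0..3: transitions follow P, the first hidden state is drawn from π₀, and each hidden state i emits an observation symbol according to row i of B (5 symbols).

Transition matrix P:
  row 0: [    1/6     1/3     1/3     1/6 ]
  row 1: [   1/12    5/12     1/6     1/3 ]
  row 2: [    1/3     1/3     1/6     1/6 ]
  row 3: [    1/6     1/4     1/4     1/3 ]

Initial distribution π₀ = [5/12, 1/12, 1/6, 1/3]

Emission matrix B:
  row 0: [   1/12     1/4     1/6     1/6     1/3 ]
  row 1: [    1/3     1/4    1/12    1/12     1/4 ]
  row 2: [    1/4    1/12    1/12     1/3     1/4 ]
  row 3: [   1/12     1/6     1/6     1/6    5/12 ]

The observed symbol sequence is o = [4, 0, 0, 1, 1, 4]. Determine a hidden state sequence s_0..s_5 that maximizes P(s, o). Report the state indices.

t=0: δ = [1.389e-01, 2.083e-02, 4.167e-02, 1.389e-01]  (obs o_0=4)
t=1: δ = [1.929e-03, 1.543e-02, 1.157e-02, 3.858e-03]  ψ = [0, 0, 0, 3]  (obs o_1=0)
t=2: δ = [3.215e-04, 2.143e-03, 6.430e-04, 4.287e-04]  ψ = [2, 1, 1, 1]  (obs o_2=0)
t=3: δ = [5.358e-05, 2.233e-04, 2.977e-05, 1.191e-04]  ψ = [2, 1, 1, 1]  (obs o_3=1)
t=4: δ = [4.961e-06, 2.326e-05, 3.101e-06, 1.240e-05]  ψ = [3, 1, 1, 1]  (obs o_4=1)
t=5: δ = [6.891e-07, 2.423e-06, 9.690e-07, 3.230e-06]  ψ = [3, 1, 1, 1]  (obs o_5=4)
backtrack: best end state = 3; path = [0, 1, 1, 1, 1, 3]

path = [0, 1, 1, 1, 1, 3]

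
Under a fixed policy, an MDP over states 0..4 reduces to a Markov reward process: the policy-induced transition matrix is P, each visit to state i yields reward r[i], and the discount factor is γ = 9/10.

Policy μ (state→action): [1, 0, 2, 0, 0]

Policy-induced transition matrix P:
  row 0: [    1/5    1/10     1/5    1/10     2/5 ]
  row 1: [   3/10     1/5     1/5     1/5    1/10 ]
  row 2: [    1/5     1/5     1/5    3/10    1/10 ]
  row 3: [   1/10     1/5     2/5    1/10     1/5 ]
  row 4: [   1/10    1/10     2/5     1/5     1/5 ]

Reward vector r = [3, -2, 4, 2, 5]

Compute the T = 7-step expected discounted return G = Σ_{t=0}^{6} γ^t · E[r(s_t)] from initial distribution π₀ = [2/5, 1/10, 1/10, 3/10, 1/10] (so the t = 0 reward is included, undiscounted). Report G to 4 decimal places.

t=0: π = [0.4000, 0.1000, 0.1000, 0.3000, 0.1000], E[r] = 2.5000, γ^t·E[r] = 2.500000, running G = 2.500000
t=1: π = [0.1700, 0.1500, 0.2800, 0.1400, 0.2600], E[r] = 2.9100, γ^t·E[r] = 2.619000, running G = 5.119000
t=2: π = [0.1750, 0.1570, 0.2800, 0.1970, 0.1910], E[r] = 2.6800, γ^t·E[r] = 2.170800, running G = 7.289800
t=3: π = [0.1769, 0.1634, 0.2776, 0.1908, 0.1913], E[r] = 2.6524, γ^t·E[r] = 1.933600, running G = 9.223400
t=4: π = [0.1781, 0.1632, 0.2764, 0.1910, 0.1913], E[r] = 2.6521, γ^t·E[r] = 1.740036, running G = 10.963436
t=5: π = [0.1781, 0.1631, 0.2765, 0.1907, 0.1917], E[r] = 2.6538, γ^t·E[r] = 1.567019, running G = 12.530455
t=6: π = [0.1781, 0.1630, 0.2765, 0.1908, 0.1917], E[r] = 2.6539, γ^t·E[r] = 1.410406, running G = 13.940861

G = 13.9409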